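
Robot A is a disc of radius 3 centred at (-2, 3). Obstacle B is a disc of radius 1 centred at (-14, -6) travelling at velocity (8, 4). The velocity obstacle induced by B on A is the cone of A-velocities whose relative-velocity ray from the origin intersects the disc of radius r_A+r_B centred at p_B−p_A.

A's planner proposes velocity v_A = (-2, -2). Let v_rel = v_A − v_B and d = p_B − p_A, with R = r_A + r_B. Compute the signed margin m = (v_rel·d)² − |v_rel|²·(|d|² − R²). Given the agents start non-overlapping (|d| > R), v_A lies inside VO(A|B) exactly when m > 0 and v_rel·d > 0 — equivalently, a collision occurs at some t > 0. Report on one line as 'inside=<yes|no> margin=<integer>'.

d = (-12, -9),  |d|² = 225;  R = 3+1 = 4,  c = 225−4² = 209
v_rel = (-10, -6),  |v_rel|² = 136;  v_rel·d = (-10)·(-12) + (-6)·(-9) = 174
136·t² − 348·t + 209 = 0  ⇒  m = 174² − 136·209 = 1852
m = 1852 > 0,  v_rel·d = 174 > 0  ⇒  inside

inside=yes margin=1852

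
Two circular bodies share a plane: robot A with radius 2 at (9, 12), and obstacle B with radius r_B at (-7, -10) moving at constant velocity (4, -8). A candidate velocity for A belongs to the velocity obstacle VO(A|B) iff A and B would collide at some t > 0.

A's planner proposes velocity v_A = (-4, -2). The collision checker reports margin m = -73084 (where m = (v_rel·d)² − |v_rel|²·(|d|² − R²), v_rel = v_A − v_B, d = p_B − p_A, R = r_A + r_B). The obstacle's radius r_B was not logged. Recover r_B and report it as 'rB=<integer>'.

m = -73084
d = (-16, -22);  v_rel = (-8, 6),  |v_rel|² = 100
v_rel×d = (-8)·(-22) − (6)·(-16) = 272
since m = R²·100 − 272²:  R² = (73984 + -73084) / 100 = 9
R = √9 = 3  ⇒  r_B = 3 − 2 = 1

rB=1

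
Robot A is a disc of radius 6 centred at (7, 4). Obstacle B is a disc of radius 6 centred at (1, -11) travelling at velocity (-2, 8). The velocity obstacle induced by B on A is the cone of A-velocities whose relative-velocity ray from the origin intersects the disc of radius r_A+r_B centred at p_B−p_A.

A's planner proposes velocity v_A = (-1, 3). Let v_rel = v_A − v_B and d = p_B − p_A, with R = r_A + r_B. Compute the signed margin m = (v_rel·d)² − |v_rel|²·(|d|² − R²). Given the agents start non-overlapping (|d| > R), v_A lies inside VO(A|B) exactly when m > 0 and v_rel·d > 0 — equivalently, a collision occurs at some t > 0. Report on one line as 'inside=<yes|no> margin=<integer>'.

d = (-6, -15),  |d|² = 261;  R = 6+6 = 12,  c = 261−12² = 117
v_rel = (1, -5),  |v_rel|² = 26;  v_rel·d = (1)·(-6) + (-5)·(-15) = 69
26·t² − 138·t + 117 = 0  ⇒  m = 69² − 26·117 = 1719
m = 1719 > 0,  v_rel·d = 69 > 0  ⇒  inside

inside=yes margin=1719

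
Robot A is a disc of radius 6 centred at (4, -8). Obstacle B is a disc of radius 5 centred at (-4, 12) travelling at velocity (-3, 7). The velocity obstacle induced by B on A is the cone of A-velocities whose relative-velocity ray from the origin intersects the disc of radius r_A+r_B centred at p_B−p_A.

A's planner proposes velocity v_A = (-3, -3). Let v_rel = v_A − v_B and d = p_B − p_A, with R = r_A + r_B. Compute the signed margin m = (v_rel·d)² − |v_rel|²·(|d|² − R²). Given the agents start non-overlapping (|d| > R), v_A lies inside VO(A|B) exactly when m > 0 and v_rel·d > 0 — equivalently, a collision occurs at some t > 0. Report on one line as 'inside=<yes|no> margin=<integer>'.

d = (-8, 20),  |d|² = 464;  R = 6+5 = 11,  c = 464−11² = 343
v_rel = (0, -10),  |v_rel|² = 100;  v_rel·d = (0)·(-8) + (-10)·(20) = -200
100·t² + 400·t + 343 = 0  ⇒  m = (-200)² − 100·343 = 5700
m = 5700 > 0,  v_rel·d = -200 < 0  ⇒  outside

inside=no margin=5700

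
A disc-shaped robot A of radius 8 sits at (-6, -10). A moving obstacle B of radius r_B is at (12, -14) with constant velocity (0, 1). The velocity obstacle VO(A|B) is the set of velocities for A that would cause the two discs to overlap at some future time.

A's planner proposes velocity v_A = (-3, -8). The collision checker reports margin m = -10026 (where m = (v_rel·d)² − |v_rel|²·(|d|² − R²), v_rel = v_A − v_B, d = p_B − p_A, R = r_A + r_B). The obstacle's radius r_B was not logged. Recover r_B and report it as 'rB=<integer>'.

m = -10026
d = (18, -4);  v_rel = (-3, -9),  |v_rel|² = 90
v_rel×d = (-3)·(-4) − (-9)·(18) = 174
since m = R²·90 − 174²:  R² = (30276 + -10026) / 90 = 225
R = √225 = 15  ⇒  r_B = 15 − 8 = 7

rB=7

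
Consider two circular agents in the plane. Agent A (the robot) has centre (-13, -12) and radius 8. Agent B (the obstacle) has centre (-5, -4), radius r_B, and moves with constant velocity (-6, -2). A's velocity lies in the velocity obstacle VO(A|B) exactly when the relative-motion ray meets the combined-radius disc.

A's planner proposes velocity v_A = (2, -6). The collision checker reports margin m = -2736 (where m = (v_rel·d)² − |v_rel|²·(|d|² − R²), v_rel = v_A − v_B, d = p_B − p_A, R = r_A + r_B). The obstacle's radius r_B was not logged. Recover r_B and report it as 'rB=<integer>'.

m = -2736
d = (8, 8);  v_rel = (8, -4),  |v_rel|² = 80
v_rel×d = (8)·(8) − (-4)·(8) = 96
since m = R²·80 − 96²:  R² = (9216 + -2736) / 80 = 81
R = √81 = 9  ⇒  r_B = 9 − 8 = 1

rB=1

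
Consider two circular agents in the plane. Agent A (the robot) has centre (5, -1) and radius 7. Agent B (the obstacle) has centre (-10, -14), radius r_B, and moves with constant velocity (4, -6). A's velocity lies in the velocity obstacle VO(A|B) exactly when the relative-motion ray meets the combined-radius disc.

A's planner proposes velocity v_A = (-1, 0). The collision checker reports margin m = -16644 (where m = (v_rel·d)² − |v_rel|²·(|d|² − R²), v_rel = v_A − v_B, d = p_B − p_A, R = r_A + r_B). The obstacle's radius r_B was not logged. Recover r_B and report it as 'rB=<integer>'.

m = -16644
d = (-15, -13);  v_rel = (-5, 6),  |v_rel|² = 61
v_rel×d = (-5)·(-13) − (6)·(-15) = 155
since m = R²·61 − 155²:  R² = (24025 + -16644) / 61 = 121
R = √121 = 11  ⇒  r_B = 11 − 7 = 4

rB=4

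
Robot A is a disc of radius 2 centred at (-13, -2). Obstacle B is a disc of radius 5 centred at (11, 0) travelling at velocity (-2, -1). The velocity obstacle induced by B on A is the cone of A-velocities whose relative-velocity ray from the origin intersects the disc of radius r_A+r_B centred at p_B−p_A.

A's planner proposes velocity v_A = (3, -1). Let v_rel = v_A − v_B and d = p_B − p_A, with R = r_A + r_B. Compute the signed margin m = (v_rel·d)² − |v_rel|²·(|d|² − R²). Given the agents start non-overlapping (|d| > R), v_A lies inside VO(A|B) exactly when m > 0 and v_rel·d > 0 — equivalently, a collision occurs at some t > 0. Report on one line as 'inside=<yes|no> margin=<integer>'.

d = (24, 2),  |d|² = 580;  R = 2+5 = 7,  c = 580−7² = 531
v_rel = (5, 0),  |v_rel|² = 25;  v_rel·d = (5)·(24) + (0)·(2) = 120
25·t² − 240·t + 531 = 0  ⇒  m = 120² − 25·531 = 1125
m = 1125 > 0,  v_rel·d = 120 > 0  ⇒  inside

inside=yes margin=1125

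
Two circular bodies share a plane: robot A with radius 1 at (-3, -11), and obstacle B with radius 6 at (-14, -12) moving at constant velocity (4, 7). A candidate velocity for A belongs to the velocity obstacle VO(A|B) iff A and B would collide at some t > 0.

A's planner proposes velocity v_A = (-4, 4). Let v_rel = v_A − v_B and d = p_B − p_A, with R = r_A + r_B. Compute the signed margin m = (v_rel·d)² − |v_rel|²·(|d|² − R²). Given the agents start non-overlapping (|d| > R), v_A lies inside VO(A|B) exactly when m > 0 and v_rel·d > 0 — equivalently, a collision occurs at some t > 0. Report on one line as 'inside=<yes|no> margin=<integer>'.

d = (-11, -1),  |d|² = 122;  R = 1+6 = 7,  c = 122−7² = 73
v_rel = (-8, -3),  |v_rel|² = 73;  v_rel·d = (-8)·(-11) + (-3)·(-1) = 91
73·t² − 182·t + 73 = 0  ⇒  m = 91² − 73·73 = 2952
m = 2952 > 0,  v_rel·d = 91 > 0  ⇒  inside

inside=yes margin=2952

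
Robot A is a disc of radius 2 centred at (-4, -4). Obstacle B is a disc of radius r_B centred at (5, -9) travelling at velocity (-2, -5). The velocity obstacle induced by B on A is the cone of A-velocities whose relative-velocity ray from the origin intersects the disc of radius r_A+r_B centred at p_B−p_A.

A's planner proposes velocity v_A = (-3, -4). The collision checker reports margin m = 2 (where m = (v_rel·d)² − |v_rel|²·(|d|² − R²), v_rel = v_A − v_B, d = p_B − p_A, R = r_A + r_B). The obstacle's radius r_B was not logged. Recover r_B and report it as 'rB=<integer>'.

m = 2
d = (9, -5);  v_rel = (-1, 1),  |v_rel|² = 2
v_rel×d = (-1)·(-5) − (1)·(9) = -4
since m = R²·2 − (-4)²:  R² = (16 + 2) / 2 = 9
R = √9 = 3  ⇒  r_B = 3 − 2 = 1

rB=1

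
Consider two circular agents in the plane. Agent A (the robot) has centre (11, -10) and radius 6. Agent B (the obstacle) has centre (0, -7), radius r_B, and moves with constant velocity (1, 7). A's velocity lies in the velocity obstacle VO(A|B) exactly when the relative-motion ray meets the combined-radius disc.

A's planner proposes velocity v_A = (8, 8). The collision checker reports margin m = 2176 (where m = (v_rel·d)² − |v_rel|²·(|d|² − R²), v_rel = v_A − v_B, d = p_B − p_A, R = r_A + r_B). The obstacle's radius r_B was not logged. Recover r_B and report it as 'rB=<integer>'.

m = 2176
d = (-11, 3);  v_rel = (7, 1),  |v_rel|² = 50
v_rel×d = (7)·(3) − (1)·(-11) = 32
since m = R²·50 − 32²:  R² = (1024 + 2176) / 50 = 64
R = √64 = 8  ⇒  r_B = 8 − 6 = 2

rB=2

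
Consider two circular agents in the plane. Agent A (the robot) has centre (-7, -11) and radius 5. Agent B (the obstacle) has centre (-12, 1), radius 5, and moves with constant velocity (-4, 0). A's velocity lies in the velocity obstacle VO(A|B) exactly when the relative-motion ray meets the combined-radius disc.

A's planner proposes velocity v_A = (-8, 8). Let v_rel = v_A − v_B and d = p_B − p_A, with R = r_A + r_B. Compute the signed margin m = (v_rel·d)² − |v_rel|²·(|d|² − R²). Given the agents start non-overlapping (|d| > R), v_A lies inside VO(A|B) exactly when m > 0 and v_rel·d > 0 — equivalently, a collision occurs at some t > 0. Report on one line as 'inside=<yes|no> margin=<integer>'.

d = (-5, 12),  |d|² = 169;  R = 5+5 = 10,  c = 169−10² = 69
v_rel = (-4, 8),  |v_rel|² = 80;  v_rel·d = (-4)·(-5) + (8)·(12) = 116
80·t² − 232·t + 69 = 0  ⇒  m = 116² − 80·69 = 7936
m = 7936 > 0,  v_rel·d = 116 > 0  ⇒  inside

inside=yes margin=7936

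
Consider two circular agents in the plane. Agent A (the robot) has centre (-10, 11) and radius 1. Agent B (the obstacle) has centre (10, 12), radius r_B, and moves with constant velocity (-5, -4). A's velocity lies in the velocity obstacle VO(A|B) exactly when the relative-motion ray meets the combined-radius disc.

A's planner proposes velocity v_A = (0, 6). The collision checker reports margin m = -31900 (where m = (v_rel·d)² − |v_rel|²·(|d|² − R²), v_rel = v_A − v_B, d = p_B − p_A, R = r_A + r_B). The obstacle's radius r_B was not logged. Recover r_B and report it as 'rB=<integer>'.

m = -31900
d = (20, 1);  v_rel = (5, 10),  |v_rel|² = 125
v_rel×d = (5)·(1) − (10)·(20) = -195
since m = R²·125 − (-195)²:  R² = (38025 + -31900) / 125 = 49
R = √49 = 7  ⇒  r_B = 7 − 1 = 6

rB=6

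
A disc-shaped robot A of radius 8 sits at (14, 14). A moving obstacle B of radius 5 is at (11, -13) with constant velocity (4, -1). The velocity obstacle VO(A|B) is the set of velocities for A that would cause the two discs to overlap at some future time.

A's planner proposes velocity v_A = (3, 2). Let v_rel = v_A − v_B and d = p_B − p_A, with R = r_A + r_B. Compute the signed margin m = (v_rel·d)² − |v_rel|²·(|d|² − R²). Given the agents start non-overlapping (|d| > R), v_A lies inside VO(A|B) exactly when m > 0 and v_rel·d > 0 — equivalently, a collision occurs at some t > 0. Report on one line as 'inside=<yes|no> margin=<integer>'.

d = (-3, -27),  |d|² = 738;  R = 8+5 = 13,  c = 738−13² = 569
v_rel = (-1, 3),  |v_rel|² = 10;  v_rel·d = (-1)·(-3) + (3)·(-27) = -78
10·t² + 156·t + 569 = 0  ⇒  m = (-78)² − 10·569 = 394
m = 394 > 0,  v_rel·d = -78 < 0  ⇒  outside

inside=no margin=394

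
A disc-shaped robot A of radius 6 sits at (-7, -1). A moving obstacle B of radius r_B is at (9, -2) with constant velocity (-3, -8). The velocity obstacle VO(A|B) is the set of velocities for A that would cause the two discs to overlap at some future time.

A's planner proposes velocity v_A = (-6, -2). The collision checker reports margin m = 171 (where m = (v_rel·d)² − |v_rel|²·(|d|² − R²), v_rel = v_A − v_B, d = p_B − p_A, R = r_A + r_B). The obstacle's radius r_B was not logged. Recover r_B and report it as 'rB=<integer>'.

m = 171
d = (16, -1);  v_rel = (-3, 6),  |v_rel|² = 45
v_rel×d = (-3)·(-1) − (6)·(16) = -93
since m = R²·45 − (-93)²:  R² = (8649 + 171) / 45 = 196
R = √196 = 14  ⇒  r_B = 14 − 6 = 8

rB=8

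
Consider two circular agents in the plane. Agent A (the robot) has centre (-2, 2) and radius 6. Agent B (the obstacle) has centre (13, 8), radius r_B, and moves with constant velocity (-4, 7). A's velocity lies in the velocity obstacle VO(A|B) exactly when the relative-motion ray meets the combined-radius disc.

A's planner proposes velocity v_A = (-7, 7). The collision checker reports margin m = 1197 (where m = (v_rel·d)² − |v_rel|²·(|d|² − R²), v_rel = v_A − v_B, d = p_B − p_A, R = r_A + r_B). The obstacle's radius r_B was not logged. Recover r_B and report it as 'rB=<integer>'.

m = 1197
d = (15, 6);  v_rel = (-3, 0),  |v_rel|² = 9
v_rel×d = (-3)·(6) − (0)·(15) = -18
since m = R²·9 − (-18)²:  R² = (324 + 1197) / 9 = 169
R = √169 = 13  ⇒  r_B = 13 − 6 = 7

rB=7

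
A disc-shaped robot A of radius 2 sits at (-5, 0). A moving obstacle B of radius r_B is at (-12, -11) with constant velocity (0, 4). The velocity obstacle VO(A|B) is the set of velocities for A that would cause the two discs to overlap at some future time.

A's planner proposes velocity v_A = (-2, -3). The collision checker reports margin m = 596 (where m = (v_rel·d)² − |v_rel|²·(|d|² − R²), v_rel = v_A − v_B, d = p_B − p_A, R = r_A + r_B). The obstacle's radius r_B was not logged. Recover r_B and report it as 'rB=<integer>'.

m = 596
d = (-7, -11);  v_rel = (-2, -7),  |v_rel|² = 53
v_rel×d = (-2)·(-11) − (-7)·(-7) = -27
since m = R²·53 − (-27)²:  R² = (729 + 596) / 53 = 25
R = √25 = 5  ⇒  r_B = 5 − 2 = 3

rB=3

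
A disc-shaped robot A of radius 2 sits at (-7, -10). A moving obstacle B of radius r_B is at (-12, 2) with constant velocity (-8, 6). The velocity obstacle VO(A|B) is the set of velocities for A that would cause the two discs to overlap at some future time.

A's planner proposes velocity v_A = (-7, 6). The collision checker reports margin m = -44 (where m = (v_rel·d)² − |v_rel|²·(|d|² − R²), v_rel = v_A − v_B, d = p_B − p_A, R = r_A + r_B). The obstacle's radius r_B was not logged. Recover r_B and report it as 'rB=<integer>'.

m = -44
d = (-5, 12);  v_rel = (1, 0),  |v_rel|² = 1
v_rel×d = (1)·(12) − (0)·(-5) = 12
since m = R²·1 − 12²:  R² = (144 + -44) / 1 = 100
R = √100 = 10  ⇒  r_B = 10 − 2 = 8

rB=8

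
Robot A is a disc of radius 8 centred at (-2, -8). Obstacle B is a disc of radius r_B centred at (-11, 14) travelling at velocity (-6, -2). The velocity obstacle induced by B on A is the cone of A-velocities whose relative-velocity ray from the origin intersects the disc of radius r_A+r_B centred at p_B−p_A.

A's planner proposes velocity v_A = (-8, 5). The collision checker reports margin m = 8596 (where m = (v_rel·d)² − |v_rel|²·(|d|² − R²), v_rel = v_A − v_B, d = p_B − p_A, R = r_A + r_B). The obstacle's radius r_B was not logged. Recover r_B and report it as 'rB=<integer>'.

m = 8596
d = (-9, 22);  v_rel = (-2, 7),  |v_rel|² = 53
v_rel×d = (-2)·(22) − (7)·(-9) = 19
since m = R²·53 − 19²:  R² = (361 + 8596) / 53 = 169
R = √169 = 13  ⇒  r_B = 13 − 8 = 5

rB=5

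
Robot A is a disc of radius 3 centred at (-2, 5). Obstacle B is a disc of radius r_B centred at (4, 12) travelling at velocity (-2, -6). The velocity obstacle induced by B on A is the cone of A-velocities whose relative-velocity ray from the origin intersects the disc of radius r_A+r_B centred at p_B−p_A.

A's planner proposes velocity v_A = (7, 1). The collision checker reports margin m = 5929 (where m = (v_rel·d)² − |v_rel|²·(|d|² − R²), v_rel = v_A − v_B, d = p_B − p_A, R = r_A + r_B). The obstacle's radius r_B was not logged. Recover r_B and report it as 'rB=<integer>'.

m = 5929
d = (6, 7);  v_rel = (9, 7),  |v_rel|² = 130
v_rel×d = (9)·(7) − (7)·(6) = 21
since m = R²·130 − 21²:  R² = (441 + 5929) / 130 = 49
R = √49 = 7  ⇒  r_B = 7 − 3 = 4

rB=4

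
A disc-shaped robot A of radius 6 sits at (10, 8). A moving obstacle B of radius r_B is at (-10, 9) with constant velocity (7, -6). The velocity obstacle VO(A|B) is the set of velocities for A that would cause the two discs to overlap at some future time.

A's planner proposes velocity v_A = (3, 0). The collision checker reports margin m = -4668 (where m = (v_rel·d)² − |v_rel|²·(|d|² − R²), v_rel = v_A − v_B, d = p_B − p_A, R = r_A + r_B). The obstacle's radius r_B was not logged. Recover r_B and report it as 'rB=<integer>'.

m = -4668
d = (-20, 1);  v_rel = (-4, 6),  |v_rel|² = 52
v_rel×d = (-4)·(1) − (6)·(-20) = 116
since m = R²·52 − 116²:  R² = (13456 + -4668) / 52 = 169
R = √169 = 13  ⇒  r_B = 13 − 6 = 7

rB=7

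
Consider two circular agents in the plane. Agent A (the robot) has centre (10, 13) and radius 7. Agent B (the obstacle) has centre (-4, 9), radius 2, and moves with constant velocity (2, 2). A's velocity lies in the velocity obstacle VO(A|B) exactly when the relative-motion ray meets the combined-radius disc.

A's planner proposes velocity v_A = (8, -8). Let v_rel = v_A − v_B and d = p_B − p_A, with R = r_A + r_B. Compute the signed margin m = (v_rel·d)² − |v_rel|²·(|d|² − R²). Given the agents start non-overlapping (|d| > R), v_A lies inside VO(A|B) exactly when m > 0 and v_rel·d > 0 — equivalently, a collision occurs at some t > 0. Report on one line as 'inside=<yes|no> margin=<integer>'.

d = (-14, -4),  |d|² = 212;  R = 7+2 = 9,  c = 212−9² = 131
v_rel = (6, -10),  |v_rel|² = 136;  v_rel·d = (6)·(-14) + (-10)·(-4) = -44
136·t² + 88·t + 131 = 0  ⇒  m = (-44)² − 136·131 = -15880
m = -15880 < 0,  v_rel·d = -44 < 0  ⇒  outside

inside=no margin=-15880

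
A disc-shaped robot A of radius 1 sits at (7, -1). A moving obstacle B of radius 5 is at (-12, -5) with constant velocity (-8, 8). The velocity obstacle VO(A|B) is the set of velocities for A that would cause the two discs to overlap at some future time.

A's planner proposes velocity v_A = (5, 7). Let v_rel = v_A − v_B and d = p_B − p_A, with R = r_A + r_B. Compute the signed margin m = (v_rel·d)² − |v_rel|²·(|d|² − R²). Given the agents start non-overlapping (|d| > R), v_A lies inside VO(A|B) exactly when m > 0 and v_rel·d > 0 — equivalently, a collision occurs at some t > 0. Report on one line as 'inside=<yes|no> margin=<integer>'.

d = (-19, -4),  |d|² = 377;  R = 1+5 = 6,  c = 377−6² = 341
v_rel = (13, -1),  |v_rel|² = 170;  v_rel·d = (13)·(-19) + (-1)·(-4) = -243
170·t² + 486·t + 341 = 0  ⇒  m = (-243)² − 170·341 = 1079
m = 1079 > 0,  v_rel·d = -243 < 0  ⇒  outside

inside=no margin=1079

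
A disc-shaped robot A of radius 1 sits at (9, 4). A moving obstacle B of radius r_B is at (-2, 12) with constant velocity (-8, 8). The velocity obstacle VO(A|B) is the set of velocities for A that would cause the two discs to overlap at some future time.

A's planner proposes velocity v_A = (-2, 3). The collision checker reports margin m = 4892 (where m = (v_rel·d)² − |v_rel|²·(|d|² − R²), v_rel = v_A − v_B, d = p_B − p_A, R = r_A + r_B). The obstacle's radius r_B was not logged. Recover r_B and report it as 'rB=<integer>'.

m = 4892
d = (-11, 8);  v_rel = (6, -5),  |v_rel|² = 61
v_rel×d = (6)·(8) − (-5)·(-11) = -7
since m = R²·61 − (-7)²:  R² = (49 + 4892) / 61 = 81
R = √81 = 9  ⇒  r_B = 9 − 1 = 8

rB=8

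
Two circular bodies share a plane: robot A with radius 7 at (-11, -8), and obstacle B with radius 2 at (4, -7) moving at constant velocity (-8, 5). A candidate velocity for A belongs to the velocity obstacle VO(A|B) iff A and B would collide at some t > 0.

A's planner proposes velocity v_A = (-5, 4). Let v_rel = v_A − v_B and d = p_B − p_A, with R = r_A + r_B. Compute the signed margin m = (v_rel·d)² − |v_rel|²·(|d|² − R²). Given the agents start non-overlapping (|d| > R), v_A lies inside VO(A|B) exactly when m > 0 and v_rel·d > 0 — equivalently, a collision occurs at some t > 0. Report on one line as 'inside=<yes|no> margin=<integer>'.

d = (15, 1),  |d|² = 226;  R = 7+2 = 9,  c = 226−9² = 145
v_rel = (3, -1),  |v_rel|² = 10;  v_rel·d = (3)·(15) + (-1)·(1) = 44
10·t² − 88·t + 145 = 0  ⇒  m = 44² − 10·145 = 486
m = 486 > 0,  v_rel·d = 44 > 0  ⇒  inside

inside=yes margin=486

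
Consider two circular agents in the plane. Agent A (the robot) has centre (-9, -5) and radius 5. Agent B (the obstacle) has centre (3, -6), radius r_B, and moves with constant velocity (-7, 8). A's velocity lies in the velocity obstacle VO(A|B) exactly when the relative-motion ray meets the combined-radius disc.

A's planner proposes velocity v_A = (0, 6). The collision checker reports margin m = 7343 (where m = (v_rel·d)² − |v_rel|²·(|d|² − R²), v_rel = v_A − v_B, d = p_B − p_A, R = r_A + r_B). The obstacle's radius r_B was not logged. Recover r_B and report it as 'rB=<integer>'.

m = 7343
d = (12, -1);  v_rel = (7, -2),  |v_rel|² = 53
v_rel×d = (7)·(-1) − (-2)·(12) = 17
since m = R²·53 − 17²:  R² = (289 + 7343) / 53 = 144
R = √144 = 12  ⇒  r_B = 12 − 5 = 7

rB=7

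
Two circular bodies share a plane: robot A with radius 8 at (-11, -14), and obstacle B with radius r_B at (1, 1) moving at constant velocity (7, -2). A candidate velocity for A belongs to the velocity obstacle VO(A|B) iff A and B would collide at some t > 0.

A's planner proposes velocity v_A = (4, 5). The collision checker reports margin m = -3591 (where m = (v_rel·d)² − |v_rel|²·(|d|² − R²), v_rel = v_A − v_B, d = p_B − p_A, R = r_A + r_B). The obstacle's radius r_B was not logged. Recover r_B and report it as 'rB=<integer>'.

m = -3591
d = (12, 15);  v_rel = (-3, 7),  |v_rel|² = 58
v_rel×d = (-3)·(15) − (7)·(12) = -129
since m = R²·58 − (-129)²:  R² = (16641 + -3591) / 58 = 225
R = √225 = 15  ⇒  r_B = 15 − 8 = 7

rB=7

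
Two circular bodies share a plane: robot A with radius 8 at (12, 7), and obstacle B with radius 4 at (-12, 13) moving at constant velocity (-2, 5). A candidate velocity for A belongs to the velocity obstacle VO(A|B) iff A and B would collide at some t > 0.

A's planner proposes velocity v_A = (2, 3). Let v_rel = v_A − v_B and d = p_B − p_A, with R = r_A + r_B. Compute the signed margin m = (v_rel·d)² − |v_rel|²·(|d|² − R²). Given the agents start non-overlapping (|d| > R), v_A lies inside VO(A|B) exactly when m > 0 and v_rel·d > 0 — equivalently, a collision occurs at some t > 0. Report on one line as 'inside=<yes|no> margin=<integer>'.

d = (-24, 6),  |d|² = 612;  R = 8+4 = 12,  c = 612−12² = 468
v_rel = (4, -2),  |v_rel|² = 20;  v_rel·d = (4)·(-24) + (-2)·(6) = -108
20·t² + 216·t + 468 = 0  ⇒  m = (-108)² − 20·468 = 2304
m = 2304 > 0,  v_rel·d = -108 < 0  ⇒  outside

inside=no margin=2304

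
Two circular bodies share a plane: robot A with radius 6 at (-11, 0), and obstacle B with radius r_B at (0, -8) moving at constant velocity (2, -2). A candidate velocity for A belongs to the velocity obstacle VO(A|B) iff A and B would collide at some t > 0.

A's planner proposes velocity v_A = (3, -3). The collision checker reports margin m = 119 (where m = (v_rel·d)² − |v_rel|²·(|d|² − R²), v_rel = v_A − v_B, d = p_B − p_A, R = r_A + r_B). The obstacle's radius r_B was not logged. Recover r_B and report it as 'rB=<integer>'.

m = 119
d = (11, -8);  v_rel = (1, -1),  |v_rel|² = 2
v_rel×d = (1)·(-8) − (-1)·(11) = 3
since m = R²·2 − 3²:  R² = (9 + 119) / 2 = 64
R = √64 = 8  ⇒  r_B = 8 − 6 = 2

rB=2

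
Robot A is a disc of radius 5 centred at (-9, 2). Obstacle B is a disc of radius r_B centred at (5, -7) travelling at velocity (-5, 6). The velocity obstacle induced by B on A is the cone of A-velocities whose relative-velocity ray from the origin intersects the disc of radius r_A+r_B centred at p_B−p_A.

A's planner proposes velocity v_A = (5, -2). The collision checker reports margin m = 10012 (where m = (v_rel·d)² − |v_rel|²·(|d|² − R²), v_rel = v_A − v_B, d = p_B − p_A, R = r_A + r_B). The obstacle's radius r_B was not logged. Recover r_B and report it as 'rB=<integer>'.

m = 10012
d = (14, -9);  v_rel = (10, -8),  |v_rel|² = 164
v_rel×d = (10)·(-9) − (-8)·(14) = 22
since m = R²·164 − 22²:  R² = (484 + 10012) / 164 = 64
R = √64 = 8  ⇒  r_B = 8 − 5 = 3

rB=3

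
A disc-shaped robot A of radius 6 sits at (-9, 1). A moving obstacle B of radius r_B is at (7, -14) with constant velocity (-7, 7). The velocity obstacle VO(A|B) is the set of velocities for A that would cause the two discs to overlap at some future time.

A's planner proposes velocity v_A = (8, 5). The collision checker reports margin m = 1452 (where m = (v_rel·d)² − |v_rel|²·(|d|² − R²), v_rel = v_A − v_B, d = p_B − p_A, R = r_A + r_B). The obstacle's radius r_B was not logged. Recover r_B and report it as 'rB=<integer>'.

m = 1452
d = (16, -15);  v_rel = (15, -2),  |v_rel|² = 229
v_rel×d = (15)·(-15) − (-2)·(16) = -193
since m = R²·229 − (-193)²:  R² = (37249 + 1452) / 229 = 169
R = √169 = 13  ⇒  r_B = 13 − 6 = 7

rB=7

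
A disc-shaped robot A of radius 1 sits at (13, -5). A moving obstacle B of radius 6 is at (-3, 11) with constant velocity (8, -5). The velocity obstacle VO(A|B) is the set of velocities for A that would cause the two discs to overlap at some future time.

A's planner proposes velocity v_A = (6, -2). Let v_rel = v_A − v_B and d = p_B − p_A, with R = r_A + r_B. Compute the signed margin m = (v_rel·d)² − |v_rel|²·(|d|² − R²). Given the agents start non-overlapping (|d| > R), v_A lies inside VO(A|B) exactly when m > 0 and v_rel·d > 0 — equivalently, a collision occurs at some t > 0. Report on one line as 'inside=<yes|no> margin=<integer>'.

d = (-16, 16),  |d|² = 512;  R = 1+6 = 7,  c = 512−7² = 463
v_rel = (-2, 3),  |v_rel|² = 13;  v_rel·d = (-2)·(-16) + (3)·(16) = 80
13·t² − 160·t + 463 = 0  ⇒  m = 80² − 13·463 = 381
m = 381 > 0,  v_rel·d = 80 > 0  ⇒  inside

inside=yes margin=381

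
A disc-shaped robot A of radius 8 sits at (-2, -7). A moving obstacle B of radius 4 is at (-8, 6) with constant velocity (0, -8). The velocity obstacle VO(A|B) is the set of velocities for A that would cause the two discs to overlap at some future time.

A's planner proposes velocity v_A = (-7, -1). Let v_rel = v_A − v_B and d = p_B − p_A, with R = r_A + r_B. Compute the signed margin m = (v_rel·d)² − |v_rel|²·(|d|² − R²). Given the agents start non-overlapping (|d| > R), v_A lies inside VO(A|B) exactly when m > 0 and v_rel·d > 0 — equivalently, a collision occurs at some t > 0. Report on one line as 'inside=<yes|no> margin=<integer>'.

d = (-6, 13),  |d|² = 205;  R = 8+4 = 12,  c = 205−12² = 61
v_rel = (-7, 7),  |v_rel|² = 98;  v_rel·d = (-7)·(-6) + (7)·(13) = 133
98·t² − 266·t + 61 = 0  ⇒  m = 133² − 98·61 = 11711
m = 11711 > 0,  v_rel·d = 133 > 0  ⇒  inside

inside=yes margin=11711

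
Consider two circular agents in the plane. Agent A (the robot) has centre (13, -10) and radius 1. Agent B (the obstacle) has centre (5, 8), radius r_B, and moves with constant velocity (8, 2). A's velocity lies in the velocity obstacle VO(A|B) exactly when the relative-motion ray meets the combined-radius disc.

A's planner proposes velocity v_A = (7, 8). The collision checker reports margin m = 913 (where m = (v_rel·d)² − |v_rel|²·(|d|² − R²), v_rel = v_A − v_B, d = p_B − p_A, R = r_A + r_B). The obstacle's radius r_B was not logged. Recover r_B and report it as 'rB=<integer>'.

m = 913
d = (-8, 18);  v_rel = (-1, 6),  |v_rel|² = 37
v_rel×d = (-1)·(18) − (6)·(-8) = 30
since m = R²·37 − 30²:  R² = (900 + 913) / 37 = 49
R = √49 = 7  ⇒  r_B = 7 − 1 = 6

rB=6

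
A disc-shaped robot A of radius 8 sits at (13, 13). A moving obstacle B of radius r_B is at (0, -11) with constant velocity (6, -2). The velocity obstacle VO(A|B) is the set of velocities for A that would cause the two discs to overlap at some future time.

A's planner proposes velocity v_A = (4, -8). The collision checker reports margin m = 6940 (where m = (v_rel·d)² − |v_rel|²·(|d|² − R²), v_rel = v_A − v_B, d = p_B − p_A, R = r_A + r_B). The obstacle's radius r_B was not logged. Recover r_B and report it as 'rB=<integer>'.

m = 6940
d = (-13, -24);  v_rel = (-2, -6),  |v_rel|² = 40
v_rel×d = (-2)·(-24) − (-6)·(-13) = -30
since m = R²·40 − (-30)²:  R² = (900 + 6940) / 40 = 196
R = √196 = 14  ⇒  r_B = 14 − 8 = 6

rB=6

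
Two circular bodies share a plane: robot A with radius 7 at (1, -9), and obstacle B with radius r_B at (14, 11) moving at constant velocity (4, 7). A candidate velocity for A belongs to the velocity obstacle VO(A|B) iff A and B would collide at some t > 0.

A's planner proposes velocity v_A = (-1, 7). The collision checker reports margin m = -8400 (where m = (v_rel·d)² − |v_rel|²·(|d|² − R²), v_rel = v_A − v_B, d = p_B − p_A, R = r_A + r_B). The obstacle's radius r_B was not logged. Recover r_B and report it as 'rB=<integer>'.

m = -8400
d = (13, 20);  v_rel = (-5, 0),  |v_rel|² = 25
v_rel×d = (-5)·(20) − (0)·(13) = -100
since m = R²·25 − (-100)²:  R² = (10000 + -8400) / 25 = 64
R = √64 = 8  ⇒  r_B = 8 − 7 = 1

rB=1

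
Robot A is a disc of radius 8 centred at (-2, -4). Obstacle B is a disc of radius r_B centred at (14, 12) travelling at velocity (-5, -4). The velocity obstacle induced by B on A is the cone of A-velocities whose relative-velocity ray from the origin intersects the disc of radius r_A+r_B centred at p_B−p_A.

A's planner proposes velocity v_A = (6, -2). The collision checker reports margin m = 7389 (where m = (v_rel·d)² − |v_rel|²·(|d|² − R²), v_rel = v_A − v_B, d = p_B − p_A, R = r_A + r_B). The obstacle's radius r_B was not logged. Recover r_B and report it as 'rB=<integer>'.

m = 7389
d = (16, 16);  v_rel = (11, 2),  |v_rel|² = 125
v_rel×d = (11)·(16) − (2)·(16) = 144
since m = R²·125 − 144²:  R² = (20736 + 7389) / 125 = 225
R = √225 = 15  ⇒  r_B = 15 − 8 = 7

rB=7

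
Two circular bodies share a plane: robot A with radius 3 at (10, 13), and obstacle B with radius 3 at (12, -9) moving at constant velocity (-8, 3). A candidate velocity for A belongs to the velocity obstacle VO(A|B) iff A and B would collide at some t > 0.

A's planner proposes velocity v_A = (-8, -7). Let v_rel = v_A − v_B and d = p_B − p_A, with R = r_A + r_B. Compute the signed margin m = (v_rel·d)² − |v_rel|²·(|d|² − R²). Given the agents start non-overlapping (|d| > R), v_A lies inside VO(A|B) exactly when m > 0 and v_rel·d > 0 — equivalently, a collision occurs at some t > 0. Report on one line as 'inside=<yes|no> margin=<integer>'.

d = (2, -22),  |d|² = 488;  R = 3+3 = 6,  c = 488−6² = 452
v_rel = (0, -10),  |v_rel|² = 100;  v_rel·d = (0)·(2) + (-10)·(-22) = 220
100·t² − 440·t + 452 = 0  ⇒  m = 220² − 100·452 = 3200
m = 3200 > 0,  v_rel·d = 220 > 0  ⇒  inside

inside=yes margin=3200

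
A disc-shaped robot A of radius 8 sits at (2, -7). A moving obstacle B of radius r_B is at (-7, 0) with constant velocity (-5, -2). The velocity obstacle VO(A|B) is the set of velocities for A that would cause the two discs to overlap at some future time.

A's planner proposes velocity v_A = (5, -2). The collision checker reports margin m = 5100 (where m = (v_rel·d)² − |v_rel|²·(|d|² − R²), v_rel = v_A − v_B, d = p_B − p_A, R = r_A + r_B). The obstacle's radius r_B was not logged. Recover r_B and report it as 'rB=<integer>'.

m = 5100
d = (-9, 7);  v_rel = (10, 0),  |v_rel|² = 100
v_rel×d = (10)·(7) − (0)·(-9) = 70
since m = R²·100 − 70²:  R² = (4900 + 5100) / 100 = 100
R = √100 = 10  ⇒  r_B = 10 − 8 = 2

rB=2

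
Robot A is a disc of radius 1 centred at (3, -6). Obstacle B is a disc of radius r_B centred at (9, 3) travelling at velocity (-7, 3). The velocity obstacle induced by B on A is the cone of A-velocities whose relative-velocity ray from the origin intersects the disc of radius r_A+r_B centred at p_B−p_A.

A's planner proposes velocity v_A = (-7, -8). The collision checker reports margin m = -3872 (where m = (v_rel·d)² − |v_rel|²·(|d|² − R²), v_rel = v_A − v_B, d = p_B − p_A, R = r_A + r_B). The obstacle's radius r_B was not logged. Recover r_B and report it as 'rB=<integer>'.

m = -3872
d = (6, 9);  v_rel = (0, -11),  |v_rel|² = 121
v_rel×d = (0)·(9) − (-11)·(6) = 66
since m = R²·121 − 66²:  R² = (4356 + -3872) / 121 = 4
R = √4 = 2  ⇒  r_B = 2 − 1 = 1

rB=1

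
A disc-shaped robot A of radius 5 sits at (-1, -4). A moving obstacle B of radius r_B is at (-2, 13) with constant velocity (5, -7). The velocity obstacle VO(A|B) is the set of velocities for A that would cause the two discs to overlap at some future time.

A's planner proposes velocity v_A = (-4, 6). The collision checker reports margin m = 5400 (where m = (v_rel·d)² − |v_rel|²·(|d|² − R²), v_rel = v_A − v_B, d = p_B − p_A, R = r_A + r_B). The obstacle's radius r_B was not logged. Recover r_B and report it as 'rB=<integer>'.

m = 5400
d = (-1, 17);  v_rel = (-9, 13),  |v_rel|² = 250
v_rel×d = (-9)·(17) − (13)·(-1) = -140
since m = R²·250 − (-140)²:  R² = (19600 + 5400) / 250 = 100
R = √100 = 10  ⇒  r_B = 10 − 5 = 5

rB=5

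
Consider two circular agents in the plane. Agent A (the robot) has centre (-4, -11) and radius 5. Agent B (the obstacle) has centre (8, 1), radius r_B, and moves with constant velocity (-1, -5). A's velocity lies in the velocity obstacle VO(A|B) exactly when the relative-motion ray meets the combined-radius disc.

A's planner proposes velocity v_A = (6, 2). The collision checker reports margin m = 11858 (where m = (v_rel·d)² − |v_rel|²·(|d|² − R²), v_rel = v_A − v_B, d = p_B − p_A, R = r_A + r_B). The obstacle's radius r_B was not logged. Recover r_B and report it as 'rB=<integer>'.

m = 11858
d = (12, 12);  v_rel = (7, 7),  |v_rel|² = 98
v_rel×d = (7)·(12) − (7)·(12) = 0
since m = R²·98 − 0²:  R² = (0 + 11858) / 98 = 121
R = √121 = 11  ⇒  r_B = 11 − 5 = 6

rB=6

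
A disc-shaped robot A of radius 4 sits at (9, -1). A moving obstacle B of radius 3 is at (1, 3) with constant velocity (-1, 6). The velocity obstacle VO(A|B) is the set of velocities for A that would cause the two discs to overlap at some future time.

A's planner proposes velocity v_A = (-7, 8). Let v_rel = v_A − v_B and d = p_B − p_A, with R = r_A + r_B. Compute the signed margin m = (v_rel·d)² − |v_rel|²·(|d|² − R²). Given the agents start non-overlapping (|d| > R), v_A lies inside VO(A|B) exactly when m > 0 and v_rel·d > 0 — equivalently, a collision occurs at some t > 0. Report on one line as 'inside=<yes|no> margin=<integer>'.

d = (-8, 4),  |d|² = 80;  R = 4+3 = 7,  c = 80−7² = 31
v_rel = (-6, 2),  |v_rel|² = 40;  v_rel·d = (-6)·(-8) + (2)·(4) = 56
40·t² − 112·t + 31 = 0  ⇒  m = 56² − 40·31 = 1896
m = 1896 > 0,  v_rel·d = 56 > 0  ⇒  inside

inside=yes margin=1896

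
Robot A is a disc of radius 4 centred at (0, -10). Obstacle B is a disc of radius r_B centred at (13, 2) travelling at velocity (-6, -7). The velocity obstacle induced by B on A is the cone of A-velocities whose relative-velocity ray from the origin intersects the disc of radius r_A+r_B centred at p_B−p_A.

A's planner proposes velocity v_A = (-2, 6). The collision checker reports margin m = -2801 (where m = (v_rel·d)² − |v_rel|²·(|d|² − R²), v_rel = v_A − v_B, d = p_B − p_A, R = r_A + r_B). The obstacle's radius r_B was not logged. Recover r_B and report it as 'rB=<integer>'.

m = -2801
d = (13, 12);  v_rel = (4, 13),  |v_rel|² = 185
v_rel×d = (4)·(12) − (13)·(13) = -121
since m = R²·185 − (-121)²:  R² = (14641 + -2801) / 185 = 64
R = √64 = 8  ⇒  r_B = 8 − 4 = 4

rB=4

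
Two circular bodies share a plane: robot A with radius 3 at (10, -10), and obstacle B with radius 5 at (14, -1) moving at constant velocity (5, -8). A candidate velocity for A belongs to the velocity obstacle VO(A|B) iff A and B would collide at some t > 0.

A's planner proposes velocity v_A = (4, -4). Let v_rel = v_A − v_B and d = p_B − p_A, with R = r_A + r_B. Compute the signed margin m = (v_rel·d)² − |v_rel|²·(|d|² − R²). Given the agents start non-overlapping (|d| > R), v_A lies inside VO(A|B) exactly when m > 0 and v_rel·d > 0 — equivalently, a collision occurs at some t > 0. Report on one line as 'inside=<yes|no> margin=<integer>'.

d = (4, 9),  |d|² = 97;  R = 3+5 = 8,  c = 97−8² = 33
v_rel = (-1, 4),  |v_rel|² = 17;  v_rel·d = (-1)·(4) + (4)·(9) = 32
17·t² − 64·t + 33 = 0  ⇒  m = 32² − 17·33 = 463
m = 463 > 0,  v_rel·d = 32 > 0  ⇒  inside

inside=yes margin=463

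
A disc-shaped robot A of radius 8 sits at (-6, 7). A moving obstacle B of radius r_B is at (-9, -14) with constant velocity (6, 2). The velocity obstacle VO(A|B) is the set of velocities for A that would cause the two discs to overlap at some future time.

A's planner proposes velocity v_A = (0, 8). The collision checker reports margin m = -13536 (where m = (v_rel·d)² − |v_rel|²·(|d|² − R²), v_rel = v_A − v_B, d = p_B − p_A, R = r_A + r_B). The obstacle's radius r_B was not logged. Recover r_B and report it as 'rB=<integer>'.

m = -13536
d = (-3, -21);  v_rel = (-6, 6),  |v_rel|² = 72
v_rel×d = (-6)·(-21) − (6)·(-3) = 144
since m = R²·72 − 144²:  R² = (20736 + -13536) / 72 = 100
R = √100 = 10  ⇒  r_B = 10 − 8 = 2

rB=2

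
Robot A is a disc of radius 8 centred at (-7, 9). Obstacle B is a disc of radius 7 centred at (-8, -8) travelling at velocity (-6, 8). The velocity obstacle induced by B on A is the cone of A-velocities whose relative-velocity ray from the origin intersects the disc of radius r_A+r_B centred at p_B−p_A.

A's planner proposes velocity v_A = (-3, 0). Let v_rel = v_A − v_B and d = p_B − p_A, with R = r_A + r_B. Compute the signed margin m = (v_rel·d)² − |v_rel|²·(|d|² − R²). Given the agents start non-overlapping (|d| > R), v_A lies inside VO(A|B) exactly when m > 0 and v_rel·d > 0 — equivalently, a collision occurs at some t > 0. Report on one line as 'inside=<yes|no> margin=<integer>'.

d = (-1, -17),  |d|² = 290;  R = 8+7 = 15,  c = 290−15² = 65
v_rel = (3, -8),  |v_rel|² = 73;  v_rel·d = (3)·(-1) + (-8)·(-17) = 133
73·t² − 266·t + 65 = 0  ⇒  m = 133² − 73·65 = 12944
m = 12944 > 0,  v_rel·d = 133 > 0  ⇒  inside

inside=yes margin=12944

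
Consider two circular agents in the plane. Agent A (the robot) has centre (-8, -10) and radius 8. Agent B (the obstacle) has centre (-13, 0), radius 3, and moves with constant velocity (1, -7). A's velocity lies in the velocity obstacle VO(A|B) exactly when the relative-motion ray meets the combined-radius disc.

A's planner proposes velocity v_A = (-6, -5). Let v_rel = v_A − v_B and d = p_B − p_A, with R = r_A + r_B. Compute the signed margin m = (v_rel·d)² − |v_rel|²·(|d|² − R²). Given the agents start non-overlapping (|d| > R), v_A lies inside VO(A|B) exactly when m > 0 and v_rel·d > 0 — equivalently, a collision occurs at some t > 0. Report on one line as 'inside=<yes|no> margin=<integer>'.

d = (-5, 10),  |d|² = 125;  R = 8+3 = 11,  c = 125−11² = 4
v_rel = (-7, 2),  |v_rel|² = 53;  v_rel·d = (-7)·(-5) + (2)·(10) = 55
53·t² − 110·t + 4 = 0  ⇒  m = 55² − 53·4 = 2813
m = 2813 > 0,  v_rel·d = 55 > 0  ⇒  inside

inside=yes margin=2813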